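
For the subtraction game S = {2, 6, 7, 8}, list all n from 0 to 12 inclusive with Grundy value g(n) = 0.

0, 1, 4, 5

Build the Grundy sequence with g(k) = mex{g(k−s) : s ∈ {2, 6, 7, 8}, s ≤ k}:
k:     0  1  2  3  4  5  6  7  8  9 10 11 12
g(k):  0  0  1  1  0  0  1  1  2  2  3  3  2
The P-positions (g = 0) in 0..12 are 0, 1, 4, 5.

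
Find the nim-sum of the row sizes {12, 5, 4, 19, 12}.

18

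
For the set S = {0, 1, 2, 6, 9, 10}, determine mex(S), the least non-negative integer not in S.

The values 0, 1, 2 are all present; 3 is the first non-negative integer missing from the set.

3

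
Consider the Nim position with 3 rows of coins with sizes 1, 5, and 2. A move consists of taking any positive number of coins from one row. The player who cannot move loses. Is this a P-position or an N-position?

In binary:
  001  (1)
  101  (5)
  010  (2)
  ---
  110  (6)
The nim-sum is 6 ≠ 0, so this is an N-position: the player to move can win.

N-position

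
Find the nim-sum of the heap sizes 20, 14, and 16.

Compute the nim-sum pairwise:
20 XOR 14 = 26
26 XOR 16 = 10

10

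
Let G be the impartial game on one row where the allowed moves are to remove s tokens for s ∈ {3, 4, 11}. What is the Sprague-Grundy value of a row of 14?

Grundy values for subtraction set {3, 4, 11}:
g(0) = mex{} = 0
g(1) = mex{} = 0
g(2) = mex{} = 0
g(3) = mex{0} = 1
g(4) = mex{0} = 1
g(5) = mex{0} = 1
g(6) = mex{0,1} = 2
g(7) = mex{1} = 0
g(8) = mex{1} = 0
g(9) = mex{1,2} = 0
g(10) = mex{0,2} = 1
g(11) = mex{0} = 1
g(12) = mex{0} = 1
g(13) = mex{0,1} = 2
g(14) = mex{1} = 0
So g(14) = 0.

0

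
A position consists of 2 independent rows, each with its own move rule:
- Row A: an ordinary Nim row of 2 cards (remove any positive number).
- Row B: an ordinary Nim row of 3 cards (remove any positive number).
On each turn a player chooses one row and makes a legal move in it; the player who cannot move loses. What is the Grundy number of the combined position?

1

Row A is a plain Nim row of size 2, so its Grundy value is 2.
Row B is a plain Nim row of size 3, so its Grundy value is 3.
The value of a disjunctive sum is the nim-sum of the parts.
Combined value = 2 XOR 3 = 1.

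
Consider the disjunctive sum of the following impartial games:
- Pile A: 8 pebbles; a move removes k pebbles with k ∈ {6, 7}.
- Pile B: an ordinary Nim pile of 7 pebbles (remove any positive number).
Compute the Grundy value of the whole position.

For pile A, compute g(0), g(1), … with moves {6, 7}:
k:     0  1  2  3  4  5  6  7  8
g(k):  0  0  0  0  0  0  1  1  1
So g(8) = 1.
Pile B is a plain Nim pile of size 7, so its Grundy value is 7.
By the Sprague-Grundy theorem, the Grundy value of a sum of independent games is the XOR of the component values.
Combined value = 1 ⊕ 7 = 6.

6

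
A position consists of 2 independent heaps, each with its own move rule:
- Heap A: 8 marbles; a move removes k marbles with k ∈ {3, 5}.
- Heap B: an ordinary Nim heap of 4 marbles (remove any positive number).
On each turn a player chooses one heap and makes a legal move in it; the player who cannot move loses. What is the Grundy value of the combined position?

4

For heap A, compute g(0), g(1), … with moves {3, 5}:
g(0) = mex{} = 0
g(1) = mex{} = 0
g(2) = mex{} = 0
g(3) = mex{0} = 1
g(4) = mex{0} = 1
g(5) = mex{0} = 1
g(6) = mex{0,1} = 2
g(7) = mex{0,1} = 2
g(8) = mex{1} = 0
So g(8) = 0.
Heap B is a plain Nim heap of size 4, so its Grundy value is 4.
By the Sprague-Grundy theorem, the Grundy value of a sum of independent games is the XOR of the component values.
Combined value = 0 ⊕ 4 = 4.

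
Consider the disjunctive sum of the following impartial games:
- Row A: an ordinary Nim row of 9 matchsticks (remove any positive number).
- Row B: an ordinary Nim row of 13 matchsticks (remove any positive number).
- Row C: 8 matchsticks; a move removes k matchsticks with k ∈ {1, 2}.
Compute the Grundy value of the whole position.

6

Row A is a plain Nim row of size 9, so its Grundy value is 9.
Row B is a plain Nim row of size 13, so its Grundy value is 13.
Grundy values for row C (subtraction set {1, 2}):
g(0) = mex{} = 0
g(1) = mex{0} = 1
g(2) = mex{0,1} = 2
g(3) = mex{1,2} = 0
g(4) = mex{0,2} = 1
g(5) = mex{0,1} = 2
g(6) = mex{1,2} = 0
g(7) = mex{0,2} = 1
g(8) = mex{0,1} = 2
So g(8) = 2.
The value of a disjunctive sum is the nim-sum of the parts.
Combined value = 9 XOR 13 XOR 2 = 6.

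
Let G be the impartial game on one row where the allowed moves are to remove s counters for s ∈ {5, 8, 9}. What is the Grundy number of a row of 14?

0

Grundy values for subtraction set {5, 8, 9}:
g(0) = mex{} = 0
g(1) = mex{} = 0
g(2) = mex{} = 0
g(3) = mex{} = 0
g(4) = mex{} = 0
g(5) = mex{0} = 1
g(6) = mex{0} = 1
g(7) = mex{0} = 1
g(8) = mex{0} = 1
g(9) = mex{0} = 1
g(10) = mex{0,1} = 2
g(11) = mex{0,1} = 2
g(12) = mex{0,1} = 2
g(13) = mex{0,1} = 2
g(14) = mex{1} = 0
So g(14) = 0.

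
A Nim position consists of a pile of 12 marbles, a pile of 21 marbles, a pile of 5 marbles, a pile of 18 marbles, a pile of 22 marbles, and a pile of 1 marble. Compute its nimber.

In binary:
  01100  (12)
  10101  (21)
  00101  (5)
  10010  (18)
  10110  (22)
  00001  (1)
  -----
  11001  (25)

25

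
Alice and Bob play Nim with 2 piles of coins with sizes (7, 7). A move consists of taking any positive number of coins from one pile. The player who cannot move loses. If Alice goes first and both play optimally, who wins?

Bob wins

In binary:
  111  (7)
  111  (7)
  ---
  000  (0)
The nim-sum is 0, so this is a P-position: the player to move is in a losing position under optimal play; Alice is about to move from it and so loses — Bob wins.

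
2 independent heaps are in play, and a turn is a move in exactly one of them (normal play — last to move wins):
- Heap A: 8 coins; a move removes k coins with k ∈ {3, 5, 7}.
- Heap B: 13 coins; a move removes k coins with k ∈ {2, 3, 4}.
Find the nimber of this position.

Build the Grundy sequence for heap A with g(k) = mex{g(k−s) : s ∈ {3, 5, 7}, s ≤ k}:
g(0) = mex{} = 0
g(1) = mex{} = 0
g(2) = mex{} = 0
g(3) = mex{0} = 1
g(4) = mex{0} = 1
g(5) = mex{0} = 1
g(6) = mex{0,1} = 2
g(7) = mex{0,1} = 2
g(8) = mex{0,1} = 2
So g(8) = 2.
Build the Grundy sequence for heap B with g(k) = mex{g(k−s) : s ∈ {2, 3, 4}, s ≤ k}:
g(0) = mex{} = 0
g(1) = mex{} = 0
g(2) = mex{0} = 1
g(3) = mex{0} = 1
g(4) = mex{0,1} = 2
g(5) = mex{0,1} = 2
g(6) = mex{1,2} = 0
g(7) = mex{1,2} = 0
g(8) = mex{0,2} = 1
g(9) = mex{0,2} = 1
g(10) = mex{0,1} = 2
g(11) = mex{0,1} = 2
g(12) = mex{1,2} = 0
g(13) = mex{1,2} = 0
So g(13) = 0.
The value of a disjunctive sum is the nim-sum of the parts.
Combined value = 2 XOR 0 = 2.

2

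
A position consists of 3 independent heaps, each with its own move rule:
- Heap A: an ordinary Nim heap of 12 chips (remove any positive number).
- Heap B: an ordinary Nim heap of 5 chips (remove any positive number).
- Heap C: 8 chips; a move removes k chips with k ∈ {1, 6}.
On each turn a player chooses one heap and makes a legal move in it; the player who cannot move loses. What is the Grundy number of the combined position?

8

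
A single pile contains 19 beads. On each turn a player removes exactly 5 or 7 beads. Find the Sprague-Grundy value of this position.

Compute g(0), g(1), … for moves {5, 7}:
k:     0  1  2  3  4  5  6  7  8  9 10 11 12 13 14 15 16 17 18 19
g(k):  0  0  0  0  0  1  1  1  1  1  2  2  0  0  0  0  0  1  1  1
So g(19) = 1.

1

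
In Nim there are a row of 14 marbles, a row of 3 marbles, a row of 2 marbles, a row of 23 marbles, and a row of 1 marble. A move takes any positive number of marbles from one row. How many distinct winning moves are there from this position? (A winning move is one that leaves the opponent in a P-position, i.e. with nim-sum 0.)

1

Write each in binary and XOR column by column:
  01110  (14)
  00011  (3)
  00010  (2)
  10111  (23)
  00001  (1)
  -----
  11001  (25)
The overall nim-sum is X = 25. A row of size p has a winning move iff p XOR X < p (reduce it to p XOR X).
  14: 14 XOR 25 = 23 ≥ 14 — no move.
  3: 3 XOR 25 = 26 ≥ 3 — no move.
  2: 2 XOR 25 = 27 ≥ 2 — no move.
  23: 23 XOR 25 = 14 < 23 — winning move (to 14).
  1: 1 XOR 25 = 24 ≥ 1 — no move.
That gives 1 winning move.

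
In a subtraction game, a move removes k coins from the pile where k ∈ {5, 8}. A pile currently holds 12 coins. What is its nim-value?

Build the Grundy sequence with g(k) = mex{g(k−s) : s ∈ {5, 8}, s ≤ k}:
k:     0  1  2  3  4  5  6  7  8  9 10 11 12
g(k):  0  0  0  0  0  1  1  1  1  1  2  2  2
So g(12) = 2.

2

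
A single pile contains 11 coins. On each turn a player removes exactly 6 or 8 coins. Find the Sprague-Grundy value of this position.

1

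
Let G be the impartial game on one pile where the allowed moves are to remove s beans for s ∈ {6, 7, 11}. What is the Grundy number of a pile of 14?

2

Compute g(0), g(1), … for moves {6, 7, 11}:
k:     0  1  2  3  4  5  6  7  8  9 10 11 12 13 14
g(k):  0  0  0  0  0  0  1  1  1  1  1  1  2  2  2
So g(14) = 2.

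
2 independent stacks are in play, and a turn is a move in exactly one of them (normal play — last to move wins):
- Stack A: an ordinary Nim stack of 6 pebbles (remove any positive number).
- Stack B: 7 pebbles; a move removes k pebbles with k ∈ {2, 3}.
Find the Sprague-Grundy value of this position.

7

Stack A is a plain Nim stack of size 6, so its Grundy value is 6.
Build the Grundy sequence for stack B with g(k) = mex{g(k−s) : s ∈ {2, 3}, s ≤ k}:
k:     0  1  2  3  4  5  6  7
g(k):  0  0  1  1  2  0  0  1
So g(7) = 1.
By the Sprague-Grundy theorem, the Grundy value of a sum of independent games is the XOR of the component values.
Combined value = 6 XOR 1 = 7.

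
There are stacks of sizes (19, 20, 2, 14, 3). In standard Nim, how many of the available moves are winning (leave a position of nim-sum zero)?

Write each in binary and XOR column by column:
  10011  (19)
  10100  (20)
  00010  (2)
  01110  (14)
  00011  (3)
  -----
  01000  (8)
The overall nim-sum is X = 8. A stack of size p has a winning move iff p XOR X < p (reduce it to p XOR X).
  19: 19 XOR 8 = 27 ≥ 19 — no move.
  20: 20 XOR 8 = 28 ≥ 20 — no move.
  2: 2 XOR 8 = 10 ≥ 2 — no move.
  14: 14 XOR 8 = 6 < 14 — winning move (to 6).
  3: 3 XOR 8 = 11 ≥ 3 — no move.
That gives 1 winning move.

1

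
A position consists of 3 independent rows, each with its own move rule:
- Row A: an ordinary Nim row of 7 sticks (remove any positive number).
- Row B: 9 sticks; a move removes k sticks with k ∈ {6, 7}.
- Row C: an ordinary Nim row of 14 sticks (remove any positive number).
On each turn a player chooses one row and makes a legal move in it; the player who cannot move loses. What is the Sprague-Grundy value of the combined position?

Row A is a plain Nim row of size 7, so its Grundy value is 7.
Grundy values for row B (subtraction set {6, 7}):
k:     0  1  2  3  4  5  6  7  8  9
g(k):  0  0  0  0  0  0  1  1  1  1
So g(9) = 1.
Row C is a plain Nim row of size 14, so its Grundy value is 14.
The value of a disjunctive sum is the nim-sum of the parts.
Combined value = 7 ⊕ 1 ⊕ 14 = 8.

8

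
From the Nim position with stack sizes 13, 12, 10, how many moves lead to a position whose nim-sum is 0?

3

Nim-sum: 13 ⊕ 12 ⊕ 10 = 11.
The overall nim-sum is X = 11. A stack of size p has a winning move iff p XOR X < p (reduce it to p XOR X).
  13: 13 XOR 11 = 6 < 13 — winning move (to 6).
  12: 12 XOR 11 = 7 < 12 — winning move (to 7).
  10: 10 XOR 11 = 1 < 10 — winning move (to 1).
That gives 3 winning moves.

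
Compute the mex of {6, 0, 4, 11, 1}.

The values 0, 1 are all present; 2 is the first non-negative integer missing from the set.

2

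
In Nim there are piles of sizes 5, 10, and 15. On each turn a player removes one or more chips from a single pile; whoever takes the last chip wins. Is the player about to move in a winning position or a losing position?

Losing position

Nim-sum: 5 ^ 10 ^ 15 = 0.
The nim-sum is 0, so this is a P-position: the player to move is in a losing position under optimal play.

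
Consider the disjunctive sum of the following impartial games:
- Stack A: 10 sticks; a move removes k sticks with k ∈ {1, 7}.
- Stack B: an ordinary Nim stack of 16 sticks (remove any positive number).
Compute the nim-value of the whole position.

Build the Grundy sequence for stack A with g(k) = mex{g(k−s) : s ∈ {1, 7}, s ≤ k}:
k:     0  1  2  3  4  5  6  7  8  9 10
g(k):  0  1  0  1  0  1  0  1  0  1  0
So g(10) = 0.
Stack B is a plain Nim stack of size 16, so its Grundy value is 16.
By the Sprague-Grundy theorem, the Grundy value of a sum of independent games is the XOR of the component values.
Combined value = 0 ⊕ 16 = 16.

16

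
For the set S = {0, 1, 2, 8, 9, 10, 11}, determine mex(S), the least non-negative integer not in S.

3

The values 0, 1, 2 are all present; 3 is the first non-negative integer missing from the set.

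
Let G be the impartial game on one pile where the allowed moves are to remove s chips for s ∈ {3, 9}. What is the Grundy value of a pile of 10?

1

Grundy values for subtraction set {3, 9}:
g(0) = mex{} = 0
g(1) = mex{} = 0
g(2) = mex{} = 0
g(3) = mex{0} = 1
g(4) = mex{0} = 1
g(5) = mex{0} = 1
g(6) = mex{1} = 0
g(7) = mex{1} = 0
g(8) = mex{1} = 0
g(9) = mex{0} = 1
g(10) = mex{0} = 1
So g(10) = 1.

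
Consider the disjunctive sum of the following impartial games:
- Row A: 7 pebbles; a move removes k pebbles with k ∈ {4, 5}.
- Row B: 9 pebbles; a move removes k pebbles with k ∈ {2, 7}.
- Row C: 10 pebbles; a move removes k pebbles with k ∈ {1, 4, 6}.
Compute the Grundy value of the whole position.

1

Grundy values for row A (subtraction set {4, 5}):
k:     0  1  2  3  4  5  6  7
g(k):  0  0  0  0  1  1  1  1
So g(7) = 1.
For row B, compute g(0), g(1), … with moves {2, 7}:
k:     0  1  2  3  4  5  6  7  8  9
g(k):  0  0  1  1  0  0  1  1  2  0
So g(9) = 0.
For row C, compute g(0), g(1), … with moves {1, 4, 6}:
k:     0  1  2  3  4  5  6  7  8  9 10
g(k):  0  1  0  1  2  0  1  0  1  2  0
So g(10) = 0.
By the Sprague-Grundy theorem, the Grundy value of a sum of independent games is the XOR of the component values.
Combined value = 1 ⊕ 0 ⊕ 0 = 1.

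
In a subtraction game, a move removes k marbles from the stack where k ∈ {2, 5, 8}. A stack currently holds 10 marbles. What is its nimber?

Grundy values for subtraction set {2, 5, 8}:
g(0) = mex{} = 0
g(1) = mex{} = 0
g(2) = mex{0} = 1
g(3) = mex{0} = 1
g(4) = mex{1} = 0
g(5) = mex{0,1} = 2
g(6) = mex{0} = 1
g(7) = mex{1,2} = 0
g(8) = mex{0,1} = 2
g(9) = mex{0} = 1
g(10) = mex{1,2} = 0
So g(10) = 0.

0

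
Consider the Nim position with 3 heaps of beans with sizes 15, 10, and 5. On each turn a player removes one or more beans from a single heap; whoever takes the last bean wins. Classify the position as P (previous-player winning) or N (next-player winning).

Nim-sum: 15 XOR 10 XOR 5 = 0.
The nim-sum is 0, so this is a P-position: the player to move is in a losing position under optimal play.

P-position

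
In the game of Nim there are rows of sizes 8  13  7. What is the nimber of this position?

2

Compute the nim-sum pairwise:
8 ^ 13 = 5
5 ^ 7 = 2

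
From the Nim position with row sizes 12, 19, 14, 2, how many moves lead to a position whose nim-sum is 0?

Nim-sum: 12 ⊕ 19 ⊕ 14 ⊕ 2 = 19.
The overall nim-sum is X = 19. A row of size p has a winning move iff p XOR X < p (reduce it to p XOR X).
  12: 12 XOR 19 = 31 ≥ 12 — no move.
  19: 19 XOR 19 = 0 < 19 — winning move (to 0).
  14: 14 XOR 19 = 29 ≥ 14 — no move.
  2: 2 XOR 19 = 17 ≥ 2 — no move.
That gives 1 winning move.

1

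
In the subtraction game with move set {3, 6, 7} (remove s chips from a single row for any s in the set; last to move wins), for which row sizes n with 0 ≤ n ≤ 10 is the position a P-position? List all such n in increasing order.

Grundy values for subtraction set {3, 6, 7}:
g(0) = mex{} = 0
g(1) = mex{} = 0
g(2) = mex{} = 0
g(3) = mex{0} = 1
g(4) = mex{0} = 1
g(5) = mex{0} = 1
g(6) = mex{0,1} = 2
g(7) = mex{0,1} = 2
g(8) = mex{0,1} = 2
g(9) = mex{0,1,2} = 3
g(10) = mex{1,2} = 0
The P-positions (g = 0) in 0..10 are 0, 1, 2, 10.

0, 1, 2, 10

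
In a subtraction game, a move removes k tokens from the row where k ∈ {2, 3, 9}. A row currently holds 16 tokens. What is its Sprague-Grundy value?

0

Compute g(0), g(1), … for moves {2, 3, 9}:
k:     0  1  2  3  4  5  6  7  8  9 10 11 12 13 14 15 16
g(k):  0  0  1  1  2  0  0  1  1  2  2  0  0  1  1  2  0
So g(16) = 0.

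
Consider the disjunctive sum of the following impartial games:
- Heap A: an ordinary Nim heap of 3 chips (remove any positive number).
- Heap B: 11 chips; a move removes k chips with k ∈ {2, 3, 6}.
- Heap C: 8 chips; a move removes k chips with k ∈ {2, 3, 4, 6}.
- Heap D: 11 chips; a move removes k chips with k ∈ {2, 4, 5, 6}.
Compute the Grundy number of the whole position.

3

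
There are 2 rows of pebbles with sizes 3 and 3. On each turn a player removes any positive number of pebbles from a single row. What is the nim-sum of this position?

0

Compute the nim-sum pairwise:
3 XOR 3 = 0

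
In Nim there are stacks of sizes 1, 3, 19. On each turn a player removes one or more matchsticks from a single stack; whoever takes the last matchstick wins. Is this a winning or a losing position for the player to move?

Nim-sum: 1 ^ 3 ^ 19 = 17.
The nim-sum is 17 ≠ 0, so this is an N-position: the player to move can win.

Winning position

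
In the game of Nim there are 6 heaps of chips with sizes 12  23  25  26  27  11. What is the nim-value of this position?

8

Compute the nim-sum pairwise:
12 XOR 23 = 27
27 XOR 25 = 2
2 XOR 26 = 24
24 XOR 27 = 3
3 XOR 11 = 8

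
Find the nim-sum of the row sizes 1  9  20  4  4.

28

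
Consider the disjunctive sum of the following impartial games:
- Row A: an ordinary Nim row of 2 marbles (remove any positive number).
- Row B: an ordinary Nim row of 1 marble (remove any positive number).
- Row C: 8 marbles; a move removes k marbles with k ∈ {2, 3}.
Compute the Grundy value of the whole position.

Row A is a plain Nim row of size 2, so its Grundy value is 2.
Row B is a plain Nim row of size 1, so its Grundy value is 1.
Build the Grundy sequence for row C with g(k) = mex{g(k−s) : s ∈ {2, 3}, s ≤ k}:
g(0) = mex{} = 0
g(1) = mex{} = 0
g(2) = mex{0} = 1
g(3) = mex{0} = 1
g(4) = mex{0,1} = 2
g(5) = mex{1} = 0
g(6) = mex{1,2} = 0
g(7) = mex{0,2} = 1
g(8) = mex{0} = 1
So g(8) = 1.
The value of a disjunctive sum is the nim-sum of the parts.
Combined value = 2 ⊕ 1 ⊕ 1 = 2.

2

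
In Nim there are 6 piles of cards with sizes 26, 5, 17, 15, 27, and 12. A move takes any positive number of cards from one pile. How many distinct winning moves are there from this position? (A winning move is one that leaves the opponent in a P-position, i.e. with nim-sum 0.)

3

Nim-sum: 26 ⊕ 5 ⊕ 17 ⊕ 15 ⊕ 27 ⊕ 12 = 22.
The overall nim-sum is X = 22. A pile of size p has a winning move iff p XOR X < p (reduce it to p XOR X).
  26: 26 XOR 22 = 12 < 26 — winning move (to 12).
  5: 5 XOR 22 = 19 ≥ 5 — no move.
  17: 17 XOR 22 = 7 < 17 — winning move (to 7).
  15: 15 XOR 22 = 25 ≥ 15 — no move.
  27: 27 XOR 22 = 13 < 27 — winning move (to 13).
  12: 12 XOR 22 = 26 ≥ 12 — no move.
That gives 3 winning moves.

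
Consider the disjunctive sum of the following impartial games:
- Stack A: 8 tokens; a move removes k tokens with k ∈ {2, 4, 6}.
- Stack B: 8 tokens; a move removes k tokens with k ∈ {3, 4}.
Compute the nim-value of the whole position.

0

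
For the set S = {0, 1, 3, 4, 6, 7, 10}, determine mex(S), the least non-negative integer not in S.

The values 0, 1 are all present; 2 is the first non-negative integer missing from the set.

2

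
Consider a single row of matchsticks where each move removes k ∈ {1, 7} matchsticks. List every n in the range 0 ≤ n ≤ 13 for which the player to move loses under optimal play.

0, 2, 4, 6, 8, 10, 12

Compute g(0), g(1), … for moves {1, 7}:
k:     0  1  2  3  4  5  6  7  8  9 10 11 12 13
g(k):  0  1  0  1  0  1  0  1  0  1  0  1  0  1
The P-positions (g = 0) in 0..13 are 0, 2, 4, 6, 8, 10, 12.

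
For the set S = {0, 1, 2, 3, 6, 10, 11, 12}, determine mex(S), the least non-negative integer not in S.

4

The values 0, 1, 2, 3 are all present; 4 is the first non-negative integer missing from the set.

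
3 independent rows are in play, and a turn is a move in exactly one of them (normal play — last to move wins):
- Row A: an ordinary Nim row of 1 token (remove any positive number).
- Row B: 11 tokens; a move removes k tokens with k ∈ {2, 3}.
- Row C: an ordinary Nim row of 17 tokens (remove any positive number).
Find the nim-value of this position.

16

Row A is a plain Nim row of size 1, so its Grundy value is 1.
For row B, compute g(0), g(1), … with moves {2, 3}:
k:     0  1  2  3  4  5  6  7  8  9 10 11
g(k):  0  0  1  1  2  0  0  1  1  2  0  0
So g(11) = 0.
Row C is a plain Nim row of size 17, so its Grundy value is 17.
The value of a disjunctive sum is the nim-sum of the parts.
Combined value = 1 XOR 0 XOR 17 = 16.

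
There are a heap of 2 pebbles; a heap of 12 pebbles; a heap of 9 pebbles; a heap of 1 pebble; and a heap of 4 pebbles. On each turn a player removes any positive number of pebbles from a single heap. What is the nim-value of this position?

2

Nim-sum: 2 ^ 12 ^ 9 ^ 1 ^ 4 = 2.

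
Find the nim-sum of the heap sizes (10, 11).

1

In binary:
  1010  (10)
  1011  (11)
  ----
  0001  (1)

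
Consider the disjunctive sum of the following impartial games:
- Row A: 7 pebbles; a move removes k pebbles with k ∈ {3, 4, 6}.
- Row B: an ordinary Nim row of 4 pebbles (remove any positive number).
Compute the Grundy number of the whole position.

6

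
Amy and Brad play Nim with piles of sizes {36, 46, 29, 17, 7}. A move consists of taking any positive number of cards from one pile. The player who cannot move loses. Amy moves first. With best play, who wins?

Amy wins

Compute the nim-sum pairwise:
36 ⊕ 46 = 10
10 ⊕ 29 = 23
23 ⊕ 17 = 6
6 ⊕ 7 = 1
The nim-sum is 1 ≠ 0, so this is an N-position: the player to move can win; Amy has a winning move.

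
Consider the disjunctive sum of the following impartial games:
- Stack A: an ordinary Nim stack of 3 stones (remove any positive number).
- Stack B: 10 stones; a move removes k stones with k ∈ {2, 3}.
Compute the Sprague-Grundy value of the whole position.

3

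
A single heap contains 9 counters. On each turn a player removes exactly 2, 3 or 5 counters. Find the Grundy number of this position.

1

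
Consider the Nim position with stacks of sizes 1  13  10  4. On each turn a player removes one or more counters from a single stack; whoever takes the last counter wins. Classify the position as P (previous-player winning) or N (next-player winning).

N-position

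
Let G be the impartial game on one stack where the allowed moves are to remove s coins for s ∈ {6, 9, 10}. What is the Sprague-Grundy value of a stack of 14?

Compute g(0), g(1), … for moves {6, 9, 10}:
g(0) = mex{} = 0
g(1) = mex{} = 0
g(2) = mex{} = 0
g(3) = mex{} = 0
g(4) = mex{} = 0
g(5) = mex{} = 0
g(6) = mex{0} = 1
g(7) = mex{0} = 1
g(8) = mex{0} = 1
g(9) = mex{0} = 1
g(10) = mex{0} = 1
g(11) = mex{0} = 1
g(12) = mex{0,1} = 2
g(13) = mex{0,1} = 2
g(14) = mex{0,1} = 2
So g(14) = 2.

2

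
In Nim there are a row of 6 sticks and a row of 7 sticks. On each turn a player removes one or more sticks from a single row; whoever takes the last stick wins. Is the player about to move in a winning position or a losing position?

Winning position

In binary:
  110  (6)
  111  (7)
  ---
  001  (1)
The nim-sum is 1 ≠ 0, so this is an N-position: the player to move can win.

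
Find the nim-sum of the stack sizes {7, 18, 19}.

Compute the nim-sum pairwise:
7 XOR 18 = 21
21 XOR 19 = 6

6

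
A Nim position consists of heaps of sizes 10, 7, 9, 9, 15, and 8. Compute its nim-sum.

Nim-sum: 10 XOR 7 XOR 9 XOR 9 XOR 15 XOR 8 = 10.

10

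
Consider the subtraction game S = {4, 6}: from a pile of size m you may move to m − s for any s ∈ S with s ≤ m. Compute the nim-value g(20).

0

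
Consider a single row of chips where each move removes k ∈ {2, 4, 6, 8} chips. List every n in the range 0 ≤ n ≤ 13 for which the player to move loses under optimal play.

0, 1, 10, 11

Build the Grundy sequence with g(k) = mex{g(k−s) : s ∈ {2, 4, 6, 8}, s ≤ k}:
k:     0  1  2  3  4  5  6  7  8  9 10 11 12 13
g(k):  0  0  1  1  2  2  3  3  4  4  0  0  1  1
The P-positions (g = 0) in 0..13 are 0, 1, 10, 11.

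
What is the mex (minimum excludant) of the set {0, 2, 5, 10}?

1

0 is in the set but 1 is not, so the mex is 1.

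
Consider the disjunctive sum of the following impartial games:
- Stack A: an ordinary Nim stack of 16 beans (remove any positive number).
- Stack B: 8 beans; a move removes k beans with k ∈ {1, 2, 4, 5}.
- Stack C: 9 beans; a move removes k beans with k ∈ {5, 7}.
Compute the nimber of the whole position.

19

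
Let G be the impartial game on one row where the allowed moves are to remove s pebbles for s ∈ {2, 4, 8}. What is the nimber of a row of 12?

Grundy values for subtraction set {2, 4, 8}:
g(0) = mex{} = 0
g(1) = mex{} = 0
g(2) = mex{0} = 1
g(3) = mex{0} = 1
g(4) = mex{0,1} = 2
g(5) = mex{0,1} = 2
g(6) = mex{1,2} = 0
g(7) = mex{1,2} = 0
g(8) = mex{0,2} = 1
g(9) = mex{0,2} = 1
g(10) = mex{0,1} = 2
g(11) = mex{0,1} = 2
g(12) = mex{1,2} = 0
So g(12) = 0.

0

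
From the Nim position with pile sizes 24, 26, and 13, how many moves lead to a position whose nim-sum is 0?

Compute the nim-sum pairwise:
24 ^ 26 = 2
2 ^ 13 = 15
The overall nim-sum is X = 15. A pile of size p has a winning move iff p XOR X < p (reduce it to p XOR X).
  24: 24 XOR 15 = 23 < 24 — winning move (to 23).
  26: 26 XOR 15 = 21 < 26 — winning move (to 21).
  13: 13 XOR 15 = 2 < 13 — winning move (to 2).
That gives 3 winning moves.

3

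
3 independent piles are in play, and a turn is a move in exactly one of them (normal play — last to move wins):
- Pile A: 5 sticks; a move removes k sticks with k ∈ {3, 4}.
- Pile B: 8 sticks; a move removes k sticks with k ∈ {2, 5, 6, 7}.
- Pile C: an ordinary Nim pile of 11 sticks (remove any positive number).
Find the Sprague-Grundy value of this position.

8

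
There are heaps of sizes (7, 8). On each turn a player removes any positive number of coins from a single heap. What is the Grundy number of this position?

Nim-sum: 7 ⊕ 8 = 15.

15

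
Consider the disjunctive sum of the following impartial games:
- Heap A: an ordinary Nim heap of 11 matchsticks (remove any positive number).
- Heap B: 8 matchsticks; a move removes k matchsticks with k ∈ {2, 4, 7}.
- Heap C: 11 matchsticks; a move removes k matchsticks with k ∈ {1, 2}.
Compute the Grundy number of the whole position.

Heap A is a plain Nim heap of size 11, so its Grundy value is 11.
Grundy values for heap B (subtraction set {2, 4, 7}):
g(0) = mex{} = 0
g(1) = mex{} = 0
g(2) = mex{0} = 1
g(3) = mex{0} = 1
g(4) = mex{0,1} = 2
g(5) = mex{0,1} = 2
g(6) = mex{1,2} = 0
g(7) = mex{0,1,2} = 3
g(8) = mex{0,2} = 1
So g(8) = 1.
For heap C, compute g(0), g(1), … with moves {1, 2}:
g(0) = mex{} = 0
g(1) = mex{0} = 1
g(2) = mex{0,1} = 2
g(3) = mex{1,2} = 0
g(4) = mex{0,2} = 1
g(5) = mex{0,1} = 2
g(6) = mex{1,2} = 0
g(7) = mex{0,2} = 1
g(8) = mex{0,1} = 2
g(9) = mex{1,2} = 0
g(10) = mex{0,2} = 1
g(11) = mex{0,1} = 2
So g(11) = 2.
The value of a disjunctive sum is the nim-sum of the parts.
Combined value = 11 XOR 1 XOR 2 = 8.

8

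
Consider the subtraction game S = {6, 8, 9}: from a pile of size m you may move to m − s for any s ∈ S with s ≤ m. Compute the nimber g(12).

2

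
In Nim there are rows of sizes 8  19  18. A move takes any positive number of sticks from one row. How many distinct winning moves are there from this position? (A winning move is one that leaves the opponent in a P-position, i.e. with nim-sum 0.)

Compute the nim-sum pairwise:
8 ⊕ 19 = 27
27 ⊕ 18 = 9
The overall nim-sum is X = 9. A row of size p has a winning move iff p XOR X < p (reduce it to p XOR X).
  8: 8 XOR 9 = 1 < 8 — winning move (to 1).
  19: 19 XOR 9 = 26 ≥ 19 — no move.
  18: 18 XOR 9 = 27 ≥ 18 — no move.
That gives 1 winning move.

1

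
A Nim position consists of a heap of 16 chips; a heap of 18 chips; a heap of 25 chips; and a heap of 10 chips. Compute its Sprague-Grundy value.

17

Nim-sum: 16 XOR 18 XOR 25 XOR 10 = 17.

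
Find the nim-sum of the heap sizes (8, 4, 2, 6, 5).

Compute the nim-sum pairwise:
8 XOR 4 = 12
12 XOR 2 = 14
14 XOR 6 = 8
8 XOR 5 = 13

13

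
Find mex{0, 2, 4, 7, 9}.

1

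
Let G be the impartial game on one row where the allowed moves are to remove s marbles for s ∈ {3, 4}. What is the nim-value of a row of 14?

Compute g(0), g(1), … for moves {3, 4}:
g(0) = mex{} = 0
g(1) = mex{} = 0
g(2) = mex{} = 0
g(3) = mex{0} = 1
g(4) = mex{0} = 1
g(5) = mex{0} = 1
g(6) = mex{0,1} = 2
g(7) = mex{1} = 0
g(8) = mex{1} = 0
g(9) = mex{1,2} = 0
g(10) = mex{0,2} = 1
g(11) = mex{0} = 1
g(12) = mex{0} = 1
g(13) = mex{0,1} = 2
g(14) = mex{1} = 0
So g(14) = 0.

0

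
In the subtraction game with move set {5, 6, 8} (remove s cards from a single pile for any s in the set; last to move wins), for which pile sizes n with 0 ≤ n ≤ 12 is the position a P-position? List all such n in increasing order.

0, 1, 2, 3, 4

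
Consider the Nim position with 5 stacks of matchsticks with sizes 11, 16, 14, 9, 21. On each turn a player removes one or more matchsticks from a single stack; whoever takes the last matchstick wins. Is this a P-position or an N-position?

Nim-sum: 11 XOR 16 XOR 14 XOR 9 XOR 21 = 9.
The nim-sum is 9 ≠ 0, so this is an N-position: the player to move can win.

N-position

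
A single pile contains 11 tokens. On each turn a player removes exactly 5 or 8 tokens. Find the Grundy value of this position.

2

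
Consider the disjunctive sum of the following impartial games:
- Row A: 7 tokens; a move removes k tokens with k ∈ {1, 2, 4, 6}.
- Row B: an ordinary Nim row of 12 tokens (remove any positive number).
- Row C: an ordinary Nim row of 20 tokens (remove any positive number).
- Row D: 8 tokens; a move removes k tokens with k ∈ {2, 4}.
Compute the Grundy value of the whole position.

29

For row A, compute g(0), g(1), … with moves {1, 2, 4, 6}:
g(0) = mex{} = 0
g(1) = mex{0} = 1
g(2) = mex{0,1} = 2
g(3) = mex{1,2} = 0
g(4) = mex{0,2} = 1
g(5) = mex{0,1} = 2
g(6) = mex{0,1,2} = 3
g(7) = mex{0,1,2,3} = 4
So g(7) = 4.
Row B is a plain Nim row of size 12, so its Grundy value is 12.
Row C is a plain Nim row of size 20, so its Grundy value is 20.
Grundy values for row D (subtraction set {2, 4}):
g(0) = mex{} = 0
g(1) = mex{} = 0
g(2) = mex{0} = 1
g(3) = mex{0} = 1
g(4) = mex{0,1} = 2
g(5) = mex{0,1} = 2
g(6) = mex{1,2} = 0
g(7) = mex{1,2} = 0
g(8) = mex{0,2} = 1
So g(8) = 1.
By the Sprague-Grundy theorem, the Grundy value of a sum of independent games is the XOR of the component values.
Combined value = 4 ⊕ 12 ⊕ 20 ⊕ 1 = 29.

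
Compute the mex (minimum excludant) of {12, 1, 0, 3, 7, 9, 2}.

The values 0, 1, 2, 3 are all present; 4 is the first non-negative integer missing from the set.

4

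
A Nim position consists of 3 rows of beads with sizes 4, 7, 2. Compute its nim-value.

Compute the nim-sum pairwise:
4 XOR 7 = 3
3 XOR 2 = 1

1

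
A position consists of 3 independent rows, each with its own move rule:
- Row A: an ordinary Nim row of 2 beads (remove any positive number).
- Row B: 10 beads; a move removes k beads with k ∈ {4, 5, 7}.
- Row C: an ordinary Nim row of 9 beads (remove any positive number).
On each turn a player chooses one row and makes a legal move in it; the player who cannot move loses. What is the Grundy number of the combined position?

Row A is a plain Nim row of size 2, so its Grundy value is 2.
Build the Grundy sequence for row B with g(k) = mex{g(k−s) : s ∈ {4, 5, 7}, s ≤ k}:
g(0) = mex{} = 0
g(1) = mex{} = 0
g(2) = mex{} = 0
g(3) = mex{} = 0
g(4) = mex{0} = 1
g(5) = mex{0} = 1
g(6) = mex{0} = 1
g(7) = mex{0} = 1
g(8) = mex{0,1} = 2
g(9) = mex{0,1} = 2
g(10) = mex{0,1} = 2
So g(10) = 2.
Row C is a plain Nim row of size 9, so its Grundy value is 9.
The value of a disjunctive sum is the nim-sum of the parts.
Combined value = 2 XOR 2 XOR 9 = 9.

9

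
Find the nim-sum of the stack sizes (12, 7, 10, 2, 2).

1

Write each in binary and XOR column by column:
  1100  (12)
  0111  (7)
  1010  (10)
  0010  (2)
  0010  (2)
  ----
  0001  (1)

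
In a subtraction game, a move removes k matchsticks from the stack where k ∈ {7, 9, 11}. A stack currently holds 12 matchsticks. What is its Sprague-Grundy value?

1

Compute g(0), g(1), … for moves {7, 9, 11}:
g(0) = mex{} = 0
g(1) = mex{} = 0
g(2) = mex{} = 0
g(3) = mex{} = 0
g(4) = mex{} = 0
g(5) = mex{} = 0
g(6) = mex{} = 0
g(7) = mex{0} = 1
g(8) = mex{0} = 1
g(9) = mex{0} = 1
g(10) = mex{0} = 1
g(11) = mex{0} = 1
g(12) = mex{0} = 1
So g(12) = 1.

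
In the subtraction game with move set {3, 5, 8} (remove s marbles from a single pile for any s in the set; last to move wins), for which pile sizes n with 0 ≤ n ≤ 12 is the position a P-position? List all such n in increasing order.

0, 1, 2, 11, 12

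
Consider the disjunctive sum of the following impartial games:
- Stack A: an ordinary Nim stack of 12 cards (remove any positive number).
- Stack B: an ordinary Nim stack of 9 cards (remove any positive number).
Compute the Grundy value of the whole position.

Stack A is a plain Nim stack of size 12, so its Grundy value is 12.
Stack B is a plain Nim stack of size 9, so its Grundy value is 9.
By the Sprague-Grundy theorem, the Grundy value of a sum of independent games is the XOR of the component values.
Combined value = 12 XOR 9 = 5.

5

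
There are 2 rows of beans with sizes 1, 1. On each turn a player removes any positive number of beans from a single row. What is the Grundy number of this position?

Compute the nim-sum pairwise:
1 XOR 1 = 0

0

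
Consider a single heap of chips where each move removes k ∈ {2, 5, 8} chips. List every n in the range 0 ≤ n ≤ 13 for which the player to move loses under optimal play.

0, 1, 4, 7, 10, 11

Compute g(0), g(1), … for moves {2, 5, 8}:
g(0) = mex{} = 0
g(1) = mex{} = 0
g(2) = mex{0} = 1
g(3) = mex{0} = 1
g(4) = mex{1} = 0
g(5) = mex{0,1} = 2
g(6) = mex{0} = 1
g(7) = mex{1,2} = 0
g(8) = mex{0,1} = 2
g(9) = mex{0} = 1
g(10) = mex{1,2} = 0
g(11) = mex{1} = 0
g(12) = mex{0} = 1
g(13) = mex{0,2} = 1
The P-positions (g = 0) in 0..13 are 0, 1, 4, 7, 10, 11.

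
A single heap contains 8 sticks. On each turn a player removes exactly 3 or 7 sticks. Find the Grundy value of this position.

2

Build the Grundy sequence with g(k) = mex{g(k−s) : s ∈ {3, 7}, s ≤ k}:
g(0) = mex{} = 0
g(1) = mex{} = 0
g(2) = mex{} = 0
g(3) = mex{0} = 1
g(4) = mex{0} = 1
g(5) = mex{0} = 1
g(6) = mex{1} = 0
g(7) = mex{0,1} = 2
g(8) = mex{0,1} = 2
So g(8) = 2.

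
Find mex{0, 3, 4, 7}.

0 is in the set but 1 is not, so the mex is 1.

1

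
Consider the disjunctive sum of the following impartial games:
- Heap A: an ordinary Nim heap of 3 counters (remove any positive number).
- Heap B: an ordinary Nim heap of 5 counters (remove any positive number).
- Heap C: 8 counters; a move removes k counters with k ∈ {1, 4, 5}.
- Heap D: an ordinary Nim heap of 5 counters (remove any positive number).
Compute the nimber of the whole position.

3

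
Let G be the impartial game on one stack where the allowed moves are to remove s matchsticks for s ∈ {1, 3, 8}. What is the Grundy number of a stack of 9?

Build the Grundy sequence with g(k) = mex{g(k−s) : s ∈ {1, 3, 8}, s ≤ k}:
k:     0  1  2  3  4  5  6  7  8  9
g(k):  0  1  0  1  0  1  0  1  2  3
So g(9) = 3.

3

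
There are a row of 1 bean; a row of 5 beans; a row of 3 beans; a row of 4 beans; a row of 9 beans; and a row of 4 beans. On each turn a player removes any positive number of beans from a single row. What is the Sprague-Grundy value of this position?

14

Compute the nim-sum pairwise:
1 ⊕ 5 = 4
4 ⊕ 3 = 7
7 ⊕ 4 = 3
3 ⊕ 9 = 10
10 ⊕ 4 = 14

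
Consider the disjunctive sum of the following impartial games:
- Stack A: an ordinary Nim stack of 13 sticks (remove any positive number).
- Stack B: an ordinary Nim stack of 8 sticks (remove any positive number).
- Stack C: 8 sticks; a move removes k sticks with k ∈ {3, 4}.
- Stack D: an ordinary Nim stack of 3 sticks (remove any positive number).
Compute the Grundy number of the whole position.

Stack A is a plain Nim stack of size 13, so its Grundy value is 13.
Stack B is a plain Nim stack of size 8, so its Grundy value is 8.
Build the Grundy sequence for stack C with g(k) = mex{g(k−s) : s ∈ {3, 4}, s ≤ k}:
k:     0  1  2  3  4  5  6  7  8
g(k):  0  0  0  1  1  1  2  0  0
So g(8) = 0.
Stack D is a plain Nim stack of size 3, so its Grundy value is 3.
The value of a disjunctive sum is the nim-sum of the parts.
Combined value = 13 ⊕ 8 ⊕ 0 ⊕ 3 = 6.

6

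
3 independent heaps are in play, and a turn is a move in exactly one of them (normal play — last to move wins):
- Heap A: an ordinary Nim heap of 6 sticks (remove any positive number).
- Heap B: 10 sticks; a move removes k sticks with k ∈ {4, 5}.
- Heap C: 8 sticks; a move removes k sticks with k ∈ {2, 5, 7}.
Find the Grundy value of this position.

4

Heap A is a plain Nim heap of size 6, so its Grundy value is 6.
For heap B, compute g(0), g(1), … with moves {4, 5}:
g(0) = mex{} = 0
g(1) = mex{} = 0
g(2) = mex{} = 0
g(3) = mex{} = 0
g(4) = mex{0} = 1
g(5) = mex{0} = 1
g(6) = mex{0} = 1
g(7) = mex{0} = 1
g(8) = mex{0,1} = 2
g(9) = mex{1} = 0
g(10) = mex{1} = 0
So g(10) = 0.
Grundy values for heap C (subtraction set {2, 5, 7}):
k:     0  1  2  3  4  5  6  7  8
g(k):  0  0  1  1  0  2  1  3  2
So g(8) = 2.
By the Sprague-Grundy theorem, the Grundy value of a sum of independent games is the XOR of the component values.
Combined value = 6 XOR 0 XOR 2 = 4.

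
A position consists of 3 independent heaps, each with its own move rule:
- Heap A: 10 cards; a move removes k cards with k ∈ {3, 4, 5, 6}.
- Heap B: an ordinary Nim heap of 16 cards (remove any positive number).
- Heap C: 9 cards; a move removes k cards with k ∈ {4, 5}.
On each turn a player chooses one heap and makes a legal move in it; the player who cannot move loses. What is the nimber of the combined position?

Build the Grundy sequence for heap A with g(k) = mex{g(k−s) : s ∈ {3, 4, 5, 6}, s ≤ k}:
g(0) = mex{} = 0
g(1) = mex{} = 0
g(2) = mex{} = 0
g(3) = mex{0} = 1
g(4) = mex{0} = 1
g(5) = mex{0} = 1
g(6) = mex{0,1} = 2
g(7) = mex{0,1} = 2
g(8) = mex{0,1} = 2
g(9) = mex{1,2} = 0
g(10) = mex{1,2} = 0
So g(10) = 0.
Heap B is a plain Nim heap of size 16, so its Grundy value is 16.
For heap C, compute g(0), g(1), … with moves {4, 5}:
g(0) = mex{} = 0
g(1) = mex{} = 0
g(2) = mex{} = 0
g(3) = mex{} = 0
g(4) = mex{0} = 1
g(5) = mex{0} = 1
g(6) = mex{0} = 1
g(7) = mex{0} = 1
g(8) = mex{0,1} = 2
g(9) = mex{1} = 0
So g(9) = 0.
The value of a disjunctive sum is the nim-sum of the parts.
Combined value = 0 XOR 16 XOR 0 = 16.

16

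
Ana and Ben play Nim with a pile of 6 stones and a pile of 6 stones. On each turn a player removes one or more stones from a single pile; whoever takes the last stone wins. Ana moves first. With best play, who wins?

Compute the nim-sum pairwise:
6 XOR 6 = 0
The nim-sum is 0, so this is a P-position: the player to move is in a losing position under optimal play; Ana is about to move from it and so loses — Ben wins.

Ben wins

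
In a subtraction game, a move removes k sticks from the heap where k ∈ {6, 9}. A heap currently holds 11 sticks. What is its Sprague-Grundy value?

1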